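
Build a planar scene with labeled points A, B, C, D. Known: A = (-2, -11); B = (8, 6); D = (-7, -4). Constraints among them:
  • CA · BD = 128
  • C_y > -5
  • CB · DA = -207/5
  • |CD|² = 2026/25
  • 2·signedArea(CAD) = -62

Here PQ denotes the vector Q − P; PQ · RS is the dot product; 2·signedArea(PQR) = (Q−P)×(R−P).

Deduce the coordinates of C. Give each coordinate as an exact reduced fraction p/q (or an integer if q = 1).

1. C_x = 2  [CB · DA = -207/5 ∩ CA · BD = 128]
2. C_y = -21/5  [CB · DA = -207/5 ∩ CA · BD = 128]
   → C = (2, -21/5)

C = (2, -21/5)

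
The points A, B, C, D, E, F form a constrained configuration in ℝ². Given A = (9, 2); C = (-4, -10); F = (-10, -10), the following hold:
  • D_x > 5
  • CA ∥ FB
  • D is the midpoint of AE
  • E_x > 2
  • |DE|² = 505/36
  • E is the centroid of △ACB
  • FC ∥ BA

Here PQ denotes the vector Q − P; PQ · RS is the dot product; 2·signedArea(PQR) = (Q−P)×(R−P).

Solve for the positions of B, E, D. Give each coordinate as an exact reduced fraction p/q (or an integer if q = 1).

B = (3, 2)
D = (35/6, 0)
E = (8/3, -2)

1. B_x = 3  [FC ∥ BA ∩ CA ∥ FB]
2. B_y = 2  [FC ∥ BA ∩ CA ∥ FB]
   → B = (3, 2)
3. E_x = 8/3  [E is the centroid of △ACB]
4. E_y = -2  [E is the centroid of △ACB]
   → E = (8/3, -2)
5. D_x = 35/6  [D is the midpoint of AE]
6. D_y = 0  [D is the midpoint of AE]
   → D = (35/6, 0)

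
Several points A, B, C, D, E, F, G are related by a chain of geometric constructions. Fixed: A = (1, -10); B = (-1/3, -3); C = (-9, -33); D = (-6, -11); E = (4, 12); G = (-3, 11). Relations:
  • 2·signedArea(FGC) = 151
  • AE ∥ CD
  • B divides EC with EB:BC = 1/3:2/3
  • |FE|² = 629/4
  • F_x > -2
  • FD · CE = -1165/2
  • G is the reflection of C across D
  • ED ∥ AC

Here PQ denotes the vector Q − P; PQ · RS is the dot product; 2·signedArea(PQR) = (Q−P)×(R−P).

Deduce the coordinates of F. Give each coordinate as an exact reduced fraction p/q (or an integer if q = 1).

1. F_x = -1  [2·signedArea(FGC) = 151 ∩ FD · CE = -1165/2]
2. F_y = 1/2  [2·signedArea(FGC) = 151 ∩ FD · CE = -1165/2]
   → F = (-1, 1/2)

F = (-1, 1/2)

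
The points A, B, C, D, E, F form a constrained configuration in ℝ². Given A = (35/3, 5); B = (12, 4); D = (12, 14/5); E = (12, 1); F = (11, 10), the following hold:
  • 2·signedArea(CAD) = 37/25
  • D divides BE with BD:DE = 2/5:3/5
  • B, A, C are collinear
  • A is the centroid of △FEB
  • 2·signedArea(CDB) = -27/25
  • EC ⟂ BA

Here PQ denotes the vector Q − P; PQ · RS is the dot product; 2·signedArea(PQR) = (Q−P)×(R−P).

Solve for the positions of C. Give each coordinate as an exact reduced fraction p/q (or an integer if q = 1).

C = (129/10, 13/10)

1. C_x = 129/10  [B, A, C are collinear ∩ EC ⟂ BA]
2. C_y = 13/10  [B, A, C are collinear ∩ EC ⟂ BA]
   → C = (129/10, 13/10)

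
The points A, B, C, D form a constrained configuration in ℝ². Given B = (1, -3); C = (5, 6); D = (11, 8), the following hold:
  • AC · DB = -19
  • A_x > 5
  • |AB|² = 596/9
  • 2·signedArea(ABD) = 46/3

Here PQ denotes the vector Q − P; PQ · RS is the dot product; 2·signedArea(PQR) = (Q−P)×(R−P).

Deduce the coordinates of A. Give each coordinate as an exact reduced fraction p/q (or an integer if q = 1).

A = (17/3, 11/3)

1. A_x = 17/3  [AC · DB = -19 ∩ 2·signedArea(ABD) = 46/3]
2. A_y = 11/3  [AC · DB = -19 ∩ 2·signedArea(ABD) = 46/3]
   → A = (17/3, 11/3)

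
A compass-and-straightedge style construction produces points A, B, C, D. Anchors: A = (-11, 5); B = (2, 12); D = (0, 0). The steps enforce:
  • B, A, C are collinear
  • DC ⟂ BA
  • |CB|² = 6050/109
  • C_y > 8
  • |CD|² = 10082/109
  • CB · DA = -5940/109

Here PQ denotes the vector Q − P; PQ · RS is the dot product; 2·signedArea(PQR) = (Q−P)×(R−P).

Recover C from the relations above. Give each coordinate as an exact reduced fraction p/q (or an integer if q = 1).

C = (-497/109, 923/109)

1. C_x = -497/109  [B, A, C are collinear ∩ DC ⟂ BA]
2. C_y = 923/109  [B, A, C are collinear ∩ DC ⟂ BA]
   → C = (-497/109, 923/109)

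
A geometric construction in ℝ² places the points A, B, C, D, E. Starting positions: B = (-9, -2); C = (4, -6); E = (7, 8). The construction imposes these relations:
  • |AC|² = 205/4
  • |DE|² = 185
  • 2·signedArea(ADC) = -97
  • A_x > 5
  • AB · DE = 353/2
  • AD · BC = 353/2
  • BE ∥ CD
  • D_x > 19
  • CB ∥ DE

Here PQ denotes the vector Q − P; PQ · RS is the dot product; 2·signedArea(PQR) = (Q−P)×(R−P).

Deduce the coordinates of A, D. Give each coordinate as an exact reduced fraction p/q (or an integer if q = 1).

A = (11/2, 1)
D = (20, 4)

1. D_x = 20  [CB ∥ DE ∩ BE ∥ CD]
2. D_y = 4  [CB ∥ DE ∩ BE ∥ CD]
   → D = (20, 4)
3. A_x = 11/2  [AB · DE = 353/2 ∩ 2·signedArea(ADC) = -97]
4. A_y = 1  [AB · DE = 353/2 ∩ 2·signedArea(ADC) = -97]
   → A = (11/2, 1)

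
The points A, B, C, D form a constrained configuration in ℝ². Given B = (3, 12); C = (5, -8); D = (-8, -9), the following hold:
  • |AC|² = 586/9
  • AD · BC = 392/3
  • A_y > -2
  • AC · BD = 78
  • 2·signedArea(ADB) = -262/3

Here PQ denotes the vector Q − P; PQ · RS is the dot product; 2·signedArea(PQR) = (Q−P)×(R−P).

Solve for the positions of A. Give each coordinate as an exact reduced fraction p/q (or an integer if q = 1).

A = (0, -5/3)

1. A_x = 0  [AC · BD = 78 ∩ AD · BC = 392/3]
2. A_y = -5/3  [AC · BD = 78 ∩ AD · BC = 392/3]
   → A = (0, -5/3)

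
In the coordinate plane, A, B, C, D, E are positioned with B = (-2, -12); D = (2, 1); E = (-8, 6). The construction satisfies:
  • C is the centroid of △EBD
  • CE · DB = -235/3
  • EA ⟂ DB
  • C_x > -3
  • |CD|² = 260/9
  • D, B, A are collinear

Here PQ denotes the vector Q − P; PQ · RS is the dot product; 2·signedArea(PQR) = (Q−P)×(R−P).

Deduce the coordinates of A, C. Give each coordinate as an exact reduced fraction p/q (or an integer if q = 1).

A = (94/37, 102/37)
C = (-8/3, -5/3)

1. A_x = 94/37  [D, B, A are collinear ∩ EA ⟂ DB]
2. A_y = 102/37  [D, B, A are collinear ∩ EA ⟂ DB]
   → A = (94/37, 102/37)
3. C_x = -8/3  [C is the centroid of △EBD]
4. C_y = -5/3  [C is the centroid of △EBD]
   → C = (-8/3, -5/3)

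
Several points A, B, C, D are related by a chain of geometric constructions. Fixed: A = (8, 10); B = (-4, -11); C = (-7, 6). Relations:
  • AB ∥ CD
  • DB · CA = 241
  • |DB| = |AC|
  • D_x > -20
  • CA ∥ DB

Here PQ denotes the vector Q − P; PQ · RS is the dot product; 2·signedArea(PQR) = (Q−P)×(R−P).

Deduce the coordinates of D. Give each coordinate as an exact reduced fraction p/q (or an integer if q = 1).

1. D_x = -19  [CA ∥ DB ∩ AB ∥ CD]
2. D_y = -15  [CA ∥ DB ∩ AB ∥ CD]
   → D = (-19, -15)

D = (-19, -15)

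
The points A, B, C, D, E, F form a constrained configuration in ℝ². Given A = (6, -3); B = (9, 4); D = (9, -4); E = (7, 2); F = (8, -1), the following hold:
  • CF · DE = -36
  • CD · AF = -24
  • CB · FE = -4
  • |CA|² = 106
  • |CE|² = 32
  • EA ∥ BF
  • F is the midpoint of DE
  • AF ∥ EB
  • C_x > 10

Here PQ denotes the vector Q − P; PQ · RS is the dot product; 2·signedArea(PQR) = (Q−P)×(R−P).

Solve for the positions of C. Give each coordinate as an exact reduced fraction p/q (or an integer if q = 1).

C = (11, 6)

1. C_x = 11  [CD · AF = -24 ∩ CF · DE = -36]
2. C_y = 6  [CD · AF = -24 ∩ CF · DE = -36]
   → C = (11, 6)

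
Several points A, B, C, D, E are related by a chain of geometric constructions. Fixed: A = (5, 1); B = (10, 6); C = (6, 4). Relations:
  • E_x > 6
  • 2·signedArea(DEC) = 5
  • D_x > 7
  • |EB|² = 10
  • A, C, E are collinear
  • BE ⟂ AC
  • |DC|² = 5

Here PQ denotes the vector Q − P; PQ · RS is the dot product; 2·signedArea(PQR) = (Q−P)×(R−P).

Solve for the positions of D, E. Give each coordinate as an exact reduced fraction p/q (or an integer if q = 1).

D = (8, 5)
E = (7, 7)

1. E_x = 7  [A, C, E are collinear ∩ BE ⟂ AC]
2. E_y = 7  [A, C, E are collinear ∩ BE ⟂ AC]
   → E = (7, 7)
3. D_x = 8  [line 3·x + -1·y + -19 = 0 ∩ |DC|² = 5]
4. D_y = 5  [line 3·x + -1·y + -19 = 0 ∩ |DC|² = 5]
   → D = (8, 5)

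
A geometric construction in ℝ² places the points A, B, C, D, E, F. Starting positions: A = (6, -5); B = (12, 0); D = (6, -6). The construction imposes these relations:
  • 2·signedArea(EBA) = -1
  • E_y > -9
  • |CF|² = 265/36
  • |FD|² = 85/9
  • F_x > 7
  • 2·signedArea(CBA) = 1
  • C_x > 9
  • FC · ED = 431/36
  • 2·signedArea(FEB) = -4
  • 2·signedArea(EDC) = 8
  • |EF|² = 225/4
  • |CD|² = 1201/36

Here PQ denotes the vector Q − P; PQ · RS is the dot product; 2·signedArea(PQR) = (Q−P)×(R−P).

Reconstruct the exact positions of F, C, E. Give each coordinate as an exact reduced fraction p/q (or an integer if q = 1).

C = (10, -11/6)
E = (2, -49/6)
F = (8, -11/3)

1. C_x = 10  [line 5·x + -6·y + -61 = 0 ∩ |CD|² = 1201/36]
2. C_y = -11/6  [line 5·x + -6·y + -61 = 0 ∩ |CD|² = 1201/36]
   → C = (10, -11/6)
3. E_x = 2  [2·signedArea(EBA) = -1 ∩ 2·signedArea(EDC) = 8]
4. E_y = -49/6  [2·signedArea(EBA) = -1 ∩ 2·signedArea(EDC) = 8]
   → E = (2, -49/6)
5. F_x = 8  [FC · ED = 431/36 ∩ 2·signedArea(FEB) = -4]
6. F_y = -11/3  [FC · ED = 431/36 ∩ 2·signedArea(FEB) = -4]
   → F = (8, -11/3)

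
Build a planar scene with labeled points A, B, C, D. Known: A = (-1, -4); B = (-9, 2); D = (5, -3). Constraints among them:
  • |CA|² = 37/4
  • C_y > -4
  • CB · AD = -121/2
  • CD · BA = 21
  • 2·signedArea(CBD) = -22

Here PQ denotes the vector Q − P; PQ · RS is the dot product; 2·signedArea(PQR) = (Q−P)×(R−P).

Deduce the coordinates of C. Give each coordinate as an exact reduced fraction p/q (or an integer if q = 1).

1. C_x = 2  [2·signedArea(CBD) = -22 ∩ CD · BA = 21]
2. C_y = -7/2  [2·signedArea(CBD) = -22 ∩ CD · BA = 21]
   → C = (2, -7/2)

C = (2, -7/2)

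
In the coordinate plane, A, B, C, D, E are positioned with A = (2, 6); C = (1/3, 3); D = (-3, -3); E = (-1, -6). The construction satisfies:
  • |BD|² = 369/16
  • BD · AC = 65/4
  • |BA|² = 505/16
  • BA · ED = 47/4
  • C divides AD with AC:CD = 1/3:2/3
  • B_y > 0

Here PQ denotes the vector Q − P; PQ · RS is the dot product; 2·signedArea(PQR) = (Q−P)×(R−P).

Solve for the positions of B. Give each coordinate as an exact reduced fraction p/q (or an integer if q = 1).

B = (0, 3/4)

1. B_x = 0  [BD · AC = 65/4 ∩ BA · ED = 47/4]
2. B_y = 3/4  [BD · AC = 65/4 ∩ BA · ED = 47/4]
   → B = (0, 3/4)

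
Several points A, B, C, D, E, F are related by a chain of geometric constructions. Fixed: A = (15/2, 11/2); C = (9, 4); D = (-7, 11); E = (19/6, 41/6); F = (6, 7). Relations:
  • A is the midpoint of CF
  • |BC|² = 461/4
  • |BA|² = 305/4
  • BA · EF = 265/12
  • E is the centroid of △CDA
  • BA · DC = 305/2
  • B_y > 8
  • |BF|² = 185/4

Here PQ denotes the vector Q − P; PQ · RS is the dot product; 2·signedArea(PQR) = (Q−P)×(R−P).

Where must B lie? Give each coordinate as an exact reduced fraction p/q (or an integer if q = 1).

B = (-1/2, 9)

1. B_x = -1/2  [BA · DC = 305/2 ∩ BA · EF = 265/12]
2. B_y = 9  [BA · DC = 305/2 ∩ BA · EF = 265/12]
   → B = (-1/2, 9)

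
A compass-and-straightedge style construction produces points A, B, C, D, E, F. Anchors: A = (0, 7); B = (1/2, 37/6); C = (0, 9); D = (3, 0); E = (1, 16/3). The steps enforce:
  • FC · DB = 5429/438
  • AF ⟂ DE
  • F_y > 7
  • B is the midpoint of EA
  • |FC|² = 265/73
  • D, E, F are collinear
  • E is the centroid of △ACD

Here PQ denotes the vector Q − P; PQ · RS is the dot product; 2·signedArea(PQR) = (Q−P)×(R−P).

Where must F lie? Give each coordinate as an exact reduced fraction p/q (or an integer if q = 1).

F = (24/73, 520/73)

1. F_x = 24/73  [D, E, F are collinear ∩ AF ⟂ DE]
2. F_y = 520/73  [D, E, F are collinear ∩ AF ⟂ DE]
   → F = (24/73, 520/73)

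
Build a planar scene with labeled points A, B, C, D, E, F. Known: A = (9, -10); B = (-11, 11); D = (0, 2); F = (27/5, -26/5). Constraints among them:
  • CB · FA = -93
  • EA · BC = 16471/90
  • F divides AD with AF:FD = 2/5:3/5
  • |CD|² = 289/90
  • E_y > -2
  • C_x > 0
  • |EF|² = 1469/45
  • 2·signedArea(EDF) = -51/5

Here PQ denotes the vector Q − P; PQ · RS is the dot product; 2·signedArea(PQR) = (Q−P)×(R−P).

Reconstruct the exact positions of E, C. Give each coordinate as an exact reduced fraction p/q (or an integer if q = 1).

C = (17/30, 3/10)
E = (17/15, -7/5)

1. E_x = 17/15  [line 36/5·x + 27/5·y + -3/5 = 0 ∩ |EF|² = 1469/45]
2. E_y = -7/5  [line 36/5·x + 27/5·y + -3/5 = 0 ∩ |EF|² = 1469/45]
   → E = (17/15, -7/5)
3. C_x = 17/30  [CB · FA = -93 ∩ EA · BC = 16471/90]
4. C_y = 3/10  [CB · FA = -93 ∩ EA · BC = 16471/90]
   → C = (17/30, 3/10)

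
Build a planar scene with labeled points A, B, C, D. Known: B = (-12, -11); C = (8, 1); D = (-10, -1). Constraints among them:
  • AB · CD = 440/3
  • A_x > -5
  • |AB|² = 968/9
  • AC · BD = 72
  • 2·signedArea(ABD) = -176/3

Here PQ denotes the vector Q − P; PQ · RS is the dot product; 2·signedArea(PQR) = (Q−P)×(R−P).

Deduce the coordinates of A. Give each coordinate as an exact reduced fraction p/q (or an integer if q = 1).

A = (-14/3, -11/3)

1. A_x = -14/3  [AB · CD = 440/3 ∩ 2·signedArea(ABD) = -176/3]
2. A_y = -11/3  [AB · CD = 440/3 ∩ 2·signedArea(ABD) = -176/3]
   → A = (-14/3, -11/3)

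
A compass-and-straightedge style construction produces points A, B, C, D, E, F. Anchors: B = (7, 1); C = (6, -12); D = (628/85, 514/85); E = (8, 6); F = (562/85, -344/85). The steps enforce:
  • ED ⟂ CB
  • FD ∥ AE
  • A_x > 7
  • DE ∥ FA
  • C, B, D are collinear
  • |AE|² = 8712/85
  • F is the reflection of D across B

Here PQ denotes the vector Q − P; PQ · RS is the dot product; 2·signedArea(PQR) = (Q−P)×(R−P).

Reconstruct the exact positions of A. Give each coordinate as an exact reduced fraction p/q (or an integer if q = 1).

1. A_x = 614/85  [FD ∥ AE ∩ DE ∥ FA]
2. A_y = -348/85  [FD ∥ AE ∩ DE ∥ FA]
   → A = (614/85, -348/85)

A = (614/85, -348/85)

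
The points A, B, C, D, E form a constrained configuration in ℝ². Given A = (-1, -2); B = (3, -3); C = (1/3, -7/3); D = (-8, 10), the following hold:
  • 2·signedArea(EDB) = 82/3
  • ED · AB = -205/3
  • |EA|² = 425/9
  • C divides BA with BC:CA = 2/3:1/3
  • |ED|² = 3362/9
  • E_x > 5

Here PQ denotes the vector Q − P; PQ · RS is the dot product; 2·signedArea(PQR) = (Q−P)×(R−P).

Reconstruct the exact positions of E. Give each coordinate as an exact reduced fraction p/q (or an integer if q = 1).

1. E_x = 17/3  [ED · AB = -205/3 ∩ 2·signedArea(EDB) = 82/3]
2. E_y = -11/3  [ED · AB = -205/3 ∩ 2·signedArea(EDB) = 82/3]
   → E = (17/3, -11/3)

E = (17/3, -11/3)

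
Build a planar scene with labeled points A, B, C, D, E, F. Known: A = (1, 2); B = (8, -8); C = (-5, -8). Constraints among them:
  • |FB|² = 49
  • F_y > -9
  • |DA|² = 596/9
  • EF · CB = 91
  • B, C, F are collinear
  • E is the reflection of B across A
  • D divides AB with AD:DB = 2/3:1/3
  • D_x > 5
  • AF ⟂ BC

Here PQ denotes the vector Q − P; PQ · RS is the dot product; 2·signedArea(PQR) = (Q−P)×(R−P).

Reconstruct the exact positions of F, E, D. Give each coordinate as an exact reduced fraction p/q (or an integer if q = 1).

1. F_x = 1  [B, C, F are collinear ∩ AF ⟂ BC]
2. F_y = -8  [B, C, F are collinear ∩ AF ⟂ BC]
   → F = (1, -8)
3. E_x = -6  [E is the reflection of B across A]
4. E_y = 12  [E is the reflection of B across A]
   → E = (-6, 12)
5. D_x = 17/3  [D divides AB with AD:DB = 2/3:1/3]
6. D_y = -14/3  [D divides AB with AD:DB = 2/3:1/3]
   → D = (17/3, -14/3)

D = (17/3, -14/3)
E = (-6, 12)
F = (1, -8)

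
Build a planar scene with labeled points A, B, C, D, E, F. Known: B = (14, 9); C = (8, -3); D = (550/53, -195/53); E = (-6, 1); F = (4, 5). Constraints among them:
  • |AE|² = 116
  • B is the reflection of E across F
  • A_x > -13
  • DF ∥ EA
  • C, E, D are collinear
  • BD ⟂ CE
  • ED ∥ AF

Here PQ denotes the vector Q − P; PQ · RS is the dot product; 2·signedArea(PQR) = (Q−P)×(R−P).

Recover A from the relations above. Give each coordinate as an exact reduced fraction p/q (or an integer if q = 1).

A = (-656/53, 513/53)

1. A_x = -656/53  [ED ∥ AF ∩ DF ∥ EA]
2. A_y = 513/53  [ED ∥ AF ∩ DF ∥ EA]
   → A = (-656/53, 513/53)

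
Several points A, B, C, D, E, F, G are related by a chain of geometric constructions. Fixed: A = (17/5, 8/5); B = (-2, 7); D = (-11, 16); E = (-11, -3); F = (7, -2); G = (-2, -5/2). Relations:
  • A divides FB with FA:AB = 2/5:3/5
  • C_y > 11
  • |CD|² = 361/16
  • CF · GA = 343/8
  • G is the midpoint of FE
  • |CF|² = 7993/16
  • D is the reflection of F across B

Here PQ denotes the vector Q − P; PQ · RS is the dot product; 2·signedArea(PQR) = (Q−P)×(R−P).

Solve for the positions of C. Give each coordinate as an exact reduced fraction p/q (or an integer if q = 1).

C = (-11, 45/4)

1. C_x = -11  [line -27/5·x + -41/10·y + -531/40 = 0 ∩ |CF|² = 7993/16]
2. C_y = 45/4  [line -27/5·x + -41/10·y + -531/40 = 0 ∩ |CF|² = 7993/16]
   → C = (-11, 45/4)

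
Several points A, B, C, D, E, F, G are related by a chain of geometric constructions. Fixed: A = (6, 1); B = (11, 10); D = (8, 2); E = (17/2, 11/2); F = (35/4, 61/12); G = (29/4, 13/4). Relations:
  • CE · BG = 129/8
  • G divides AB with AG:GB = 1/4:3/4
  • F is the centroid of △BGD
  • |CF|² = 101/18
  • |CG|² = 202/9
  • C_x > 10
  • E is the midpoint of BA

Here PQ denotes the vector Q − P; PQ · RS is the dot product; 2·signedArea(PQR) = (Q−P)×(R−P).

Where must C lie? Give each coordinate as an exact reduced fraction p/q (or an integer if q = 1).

1. C_x = 41/4  [line 15/4·x + 27/4·y + -681/8 = 0 ∩ |CG|² = 202/9]
2. C_y = 83/12  [line 15/4·x + 27/4·y + -681/8 = 0 ∩ |CG|² = 202/9]
   → C = (41/4, 83/12)

C = (41/4, 83/12)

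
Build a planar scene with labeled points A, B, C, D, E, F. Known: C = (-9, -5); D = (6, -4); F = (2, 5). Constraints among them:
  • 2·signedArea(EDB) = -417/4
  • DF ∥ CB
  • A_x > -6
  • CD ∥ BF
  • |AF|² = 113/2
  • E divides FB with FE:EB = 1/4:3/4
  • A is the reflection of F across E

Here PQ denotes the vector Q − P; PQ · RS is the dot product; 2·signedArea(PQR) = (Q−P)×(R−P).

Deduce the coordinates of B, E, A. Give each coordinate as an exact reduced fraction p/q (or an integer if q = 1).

1. B_x = -13  [CD ∥ BF ∩ DF ∥ CB]
2. B_y = 4  [CD ∥ BF ∩ DF ∥ CB]
   → B = (-13, 4)
3. E_x = -7/4  [E divides FB with FE:EB = 1/4:3/4]
4. E_y = 19/4  [E divides FB with FE:EB = 1/4:3/4]
   → E = (-7/4, 19/4)
5. A_x = -11/2  [A is the reflection of F across E]
6. A_y = 9/2  [A is the reflection of F across E]
   → A = (-11/2, 9/2)

A = (-11/2, 9/2)
B = (-13, 4)
E = (-7/4, 19/4)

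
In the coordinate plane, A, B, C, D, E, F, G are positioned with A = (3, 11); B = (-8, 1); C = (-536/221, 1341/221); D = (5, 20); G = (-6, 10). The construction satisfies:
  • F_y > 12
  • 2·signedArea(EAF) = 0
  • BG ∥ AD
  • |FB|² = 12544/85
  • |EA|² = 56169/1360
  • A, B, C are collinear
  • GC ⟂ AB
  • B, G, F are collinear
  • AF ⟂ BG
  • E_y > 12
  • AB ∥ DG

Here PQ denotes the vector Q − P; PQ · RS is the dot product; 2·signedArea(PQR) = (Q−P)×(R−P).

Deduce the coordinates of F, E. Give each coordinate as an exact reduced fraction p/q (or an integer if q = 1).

1. F_x = -456/85  [B, G, F are collinear ∩ AF ⟂ BG]
2. F_y = 1093/85  [B, G, F are collinear ∩ AF ⟂ BG]
   → F = (-456/85, 1093/85)
3. E_x = -1113/340  [line -158/85·x + -711/85·y + 1659/17 = 0 ∩ |EA|² = 56169/1360]
4. E_y = 2107/170  [line -158/85·x + -711/85·y + 1659/17 = 0 ∩ |EA|² = 56169/1360]
   → E = (-1113/340, 2107/170)

E = (-1113/340, 2107/170)
F = (-456/85, 1093/85)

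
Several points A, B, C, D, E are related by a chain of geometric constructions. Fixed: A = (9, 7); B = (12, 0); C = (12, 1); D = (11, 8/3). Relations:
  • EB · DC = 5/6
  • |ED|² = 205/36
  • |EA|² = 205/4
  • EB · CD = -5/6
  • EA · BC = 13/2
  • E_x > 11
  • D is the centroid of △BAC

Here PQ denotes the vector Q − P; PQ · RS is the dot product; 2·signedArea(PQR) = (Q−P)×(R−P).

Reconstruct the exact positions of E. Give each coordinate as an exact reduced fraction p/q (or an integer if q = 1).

1. E_x = 12  [EB · DC = 5/6 ∩ EA · BC = 13/2]
2. E_y = 1/2  [EB · DC = 5/6 ∩ EA · BC = 13/2]
   → E = (12, 1/2)

E = (12, 1/2)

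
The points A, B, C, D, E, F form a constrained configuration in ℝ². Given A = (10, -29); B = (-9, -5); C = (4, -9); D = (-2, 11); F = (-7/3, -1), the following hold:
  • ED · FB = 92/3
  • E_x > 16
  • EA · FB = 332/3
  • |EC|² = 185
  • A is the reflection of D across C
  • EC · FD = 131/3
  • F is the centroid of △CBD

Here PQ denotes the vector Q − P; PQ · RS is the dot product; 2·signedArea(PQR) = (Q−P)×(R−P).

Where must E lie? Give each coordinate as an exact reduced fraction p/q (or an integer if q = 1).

1. E_x = 17  [ED · FB = 92/3 ∩ EC · FD = 131/3]
2. E_y = -13  [ED · FB = 92/3 ∩ EC · FD = 131/3]
   → E = (17, -13)

E = (17, -13)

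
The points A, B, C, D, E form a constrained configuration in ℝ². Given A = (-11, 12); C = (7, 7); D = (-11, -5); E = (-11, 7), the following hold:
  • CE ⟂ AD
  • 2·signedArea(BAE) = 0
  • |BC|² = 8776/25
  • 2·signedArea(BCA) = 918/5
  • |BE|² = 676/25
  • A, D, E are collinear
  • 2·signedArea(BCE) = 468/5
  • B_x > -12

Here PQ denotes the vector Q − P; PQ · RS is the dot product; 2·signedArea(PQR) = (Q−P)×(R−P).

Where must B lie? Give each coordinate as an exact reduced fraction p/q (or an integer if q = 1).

B = (-11, 9/5)

1. B_x = -11  [2·signedArea(BAE) = 0 ∩ 2·signedArea(BCE) = 468/5]
2. B_y = 9/5  [2·signedArea(BAE) = 0 ∩ 2·signedArea(BCE) = 468/5]
   → B = (-11, 9/5)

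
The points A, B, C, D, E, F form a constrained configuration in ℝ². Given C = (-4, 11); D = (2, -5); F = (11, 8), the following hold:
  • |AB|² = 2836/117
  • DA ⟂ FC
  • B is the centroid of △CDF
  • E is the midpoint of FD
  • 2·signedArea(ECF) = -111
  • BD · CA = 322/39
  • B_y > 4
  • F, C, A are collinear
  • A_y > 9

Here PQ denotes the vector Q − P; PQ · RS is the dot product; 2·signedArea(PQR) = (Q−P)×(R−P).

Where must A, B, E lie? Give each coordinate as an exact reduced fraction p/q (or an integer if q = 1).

A = (63/13, 120/13)
B = (3, 14/3)
E = (13/2, 3/2)

1. A_x = 63/13  [F, C, A are collinear ∩ DA ⟂ FC]
2. A_y = 120/13  [F, C, A are collinear ∩ DA ⟂ FC]
   → A = (63/13, 120/13)
3. B_x = 3  [B is the centroid of △CDF]
4. B_y = 14/3  [B is the centroid of △CDF]
   → B = (3, 14/3)
5. E_x = 13/2  [E is the midpoint of FD]
6. E_y = 3/2  [E is the midpoint of FD]
   → E = (13/2, 3/2)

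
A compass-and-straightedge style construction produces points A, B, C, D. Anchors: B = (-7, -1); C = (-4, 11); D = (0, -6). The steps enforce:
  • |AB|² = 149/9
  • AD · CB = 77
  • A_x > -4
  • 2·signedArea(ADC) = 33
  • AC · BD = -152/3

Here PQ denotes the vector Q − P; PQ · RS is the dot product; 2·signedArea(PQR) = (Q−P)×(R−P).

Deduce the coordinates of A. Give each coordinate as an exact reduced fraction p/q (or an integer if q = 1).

1. A_x = -11/3  [2·signedArea(ADC) = 33 ∩ AD · CB = 77]
2. A_y = 4/3  [2·signedArea(ADC) = 33 ∩ AD · CB = 77]
   → A = (-11/3, 4/3)

A = (-11/3, 4/3)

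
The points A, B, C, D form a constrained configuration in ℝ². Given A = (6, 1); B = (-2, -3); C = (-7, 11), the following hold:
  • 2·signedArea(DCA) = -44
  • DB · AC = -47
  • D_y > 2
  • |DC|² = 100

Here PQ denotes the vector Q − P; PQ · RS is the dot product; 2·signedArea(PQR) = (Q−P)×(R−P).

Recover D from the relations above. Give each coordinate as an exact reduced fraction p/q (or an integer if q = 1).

D = (-1, 3)

1. D_x = -1  [2·signedArea(DCA) = -44 ∩ DB · AC = -47]
2. D_y = 3  [2·signedArea(DCA) = -44 ∩ DB · AC = -47]
   → D = (-1, 3)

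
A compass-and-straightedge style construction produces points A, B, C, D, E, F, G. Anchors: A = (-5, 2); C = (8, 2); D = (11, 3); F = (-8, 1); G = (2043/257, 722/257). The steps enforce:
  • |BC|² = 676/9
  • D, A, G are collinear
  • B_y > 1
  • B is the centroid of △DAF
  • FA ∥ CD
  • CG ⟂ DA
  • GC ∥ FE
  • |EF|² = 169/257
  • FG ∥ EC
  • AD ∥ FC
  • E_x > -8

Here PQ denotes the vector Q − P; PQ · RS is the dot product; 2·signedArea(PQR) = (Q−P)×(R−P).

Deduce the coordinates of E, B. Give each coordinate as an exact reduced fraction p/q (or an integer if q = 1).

B = (-2/3, 2)
E = (-2043/257, 49/257)

1. E_x = -2043/257  [FG ∥ EC ∩ GC ∥ FE]
2. E_y = 49/257  [FG ∥ EC ∩ GC ∥ FE]
   → E = (-2043/257, 49/257)
3. B_x = -2/3  [B is the centroid of △DAF]
4. B_y = 2  [B is the centroid of △DAF]
   → B = (-2/3, 2)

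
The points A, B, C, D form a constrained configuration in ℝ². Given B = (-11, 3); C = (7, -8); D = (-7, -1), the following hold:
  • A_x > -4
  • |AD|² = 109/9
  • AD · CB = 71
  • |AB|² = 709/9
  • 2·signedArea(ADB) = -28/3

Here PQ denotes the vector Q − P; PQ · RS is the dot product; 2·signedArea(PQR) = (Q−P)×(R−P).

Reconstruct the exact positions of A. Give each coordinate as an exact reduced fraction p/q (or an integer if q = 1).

A = (-11/3, -2)

1. A_x = -11/3  [2·signedArea(ADB) = -28/3 ∩ AD · CB = 71]
2. A_y = -2  [2·signedArea(ADB) = -28/3 ∩ AD · CB = 71]
   → A = (-11/3, -2)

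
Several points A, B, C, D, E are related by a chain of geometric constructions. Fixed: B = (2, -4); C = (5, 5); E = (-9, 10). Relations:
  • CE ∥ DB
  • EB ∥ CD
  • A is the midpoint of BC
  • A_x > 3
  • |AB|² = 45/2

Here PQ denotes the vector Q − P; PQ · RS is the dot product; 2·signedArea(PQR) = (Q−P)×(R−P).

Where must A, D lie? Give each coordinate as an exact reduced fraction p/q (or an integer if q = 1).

A = (7/2, 1/2)
D = (16, -9)

1. A_x = 7/2  [A is the midpoint of BC]
2. A_y = 1/2  [A is the midpoint of BC]
   → A = (7/2, 1/2)
3. D_x = 16  [CE ∥ DB ∩ EB ∥ CD]
4. D_y = -9  [CE ∥ DB ∩ EB ∥ CD]
   → D = (16, -9)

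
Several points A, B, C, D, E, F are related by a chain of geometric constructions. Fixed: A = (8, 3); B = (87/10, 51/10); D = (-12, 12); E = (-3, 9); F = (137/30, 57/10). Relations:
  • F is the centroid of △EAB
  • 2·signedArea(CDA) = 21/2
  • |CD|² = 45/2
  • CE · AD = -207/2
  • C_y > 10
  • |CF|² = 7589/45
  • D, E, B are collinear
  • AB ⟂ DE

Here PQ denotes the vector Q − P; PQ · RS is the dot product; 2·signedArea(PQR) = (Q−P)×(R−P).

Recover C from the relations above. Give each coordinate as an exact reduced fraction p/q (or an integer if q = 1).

C = (-15/2, 21/2)

1. C_x = -15/2  [2·signedArea(CDA) = 21/2 ∩ CE · AD = -207/2]
2. C_y = 21/2  [2·signedArea(CDA) = 21/2 ∩ CE · AD = -207/2]
   → C = (-15/2, 21/2)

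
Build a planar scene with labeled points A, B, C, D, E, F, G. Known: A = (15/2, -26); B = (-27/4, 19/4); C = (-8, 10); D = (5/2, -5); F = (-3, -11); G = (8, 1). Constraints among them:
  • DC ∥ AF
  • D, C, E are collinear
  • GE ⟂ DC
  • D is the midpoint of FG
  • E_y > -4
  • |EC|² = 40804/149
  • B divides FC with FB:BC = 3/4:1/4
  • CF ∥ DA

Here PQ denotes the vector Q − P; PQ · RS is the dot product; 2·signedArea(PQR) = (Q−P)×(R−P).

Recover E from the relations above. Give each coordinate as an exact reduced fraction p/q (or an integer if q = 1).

E = (222/149, -530/149)

1. E_x = 222/149  [D, C, E are collinear ∩ GE ⟂ DC]
2. E_y = -530/149  [D, C, E are collinear ∩ GE ⟂ DC]
   → E = (222/149, -530/149)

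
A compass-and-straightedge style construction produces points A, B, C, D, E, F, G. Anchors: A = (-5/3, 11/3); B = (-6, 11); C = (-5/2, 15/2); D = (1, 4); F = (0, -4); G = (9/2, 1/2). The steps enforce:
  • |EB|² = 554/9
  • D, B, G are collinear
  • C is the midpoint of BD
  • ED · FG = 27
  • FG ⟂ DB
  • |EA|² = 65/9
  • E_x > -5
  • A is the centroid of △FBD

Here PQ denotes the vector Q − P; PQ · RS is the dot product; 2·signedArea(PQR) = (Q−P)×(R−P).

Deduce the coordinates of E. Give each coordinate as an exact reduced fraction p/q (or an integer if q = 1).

1. E_x = -13/3  [line -9/2·x + -9/2·y + -9/2 = 0 ∩ |EB|² = 554/9]
2. E_y = 10/3  [line -9/2·x + -9/2·y + -9/2 = 0 ∩ |EB|² = 554/9]
   → E = (-13/3, 10/3)

E = (-13/3, 10/3)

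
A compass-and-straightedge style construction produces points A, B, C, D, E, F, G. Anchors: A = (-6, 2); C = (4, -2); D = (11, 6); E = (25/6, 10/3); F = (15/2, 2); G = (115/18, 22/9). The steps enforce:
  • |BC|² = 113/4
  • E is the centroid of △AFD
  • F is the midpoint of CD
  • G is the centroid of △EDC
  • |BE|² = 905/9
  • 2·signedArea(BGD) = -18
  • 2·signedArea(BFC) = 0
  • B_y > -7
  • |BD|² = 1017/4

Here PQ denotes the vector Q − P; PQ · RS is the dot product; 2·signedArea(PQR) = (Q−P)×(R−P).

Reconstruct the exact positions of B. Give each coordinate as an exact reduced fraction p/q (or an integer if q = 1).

B = (1/2, -6)

1. B_x = 1/2  [2·signedArea(BFC) = 0 ∩ 2·signedArea(BGD) = -18]
2. B_y = -6  [2·signedArea(BFC) = 0 ∩ 2·signedArea(BGD) = -18]
   → B = (1/2, -6)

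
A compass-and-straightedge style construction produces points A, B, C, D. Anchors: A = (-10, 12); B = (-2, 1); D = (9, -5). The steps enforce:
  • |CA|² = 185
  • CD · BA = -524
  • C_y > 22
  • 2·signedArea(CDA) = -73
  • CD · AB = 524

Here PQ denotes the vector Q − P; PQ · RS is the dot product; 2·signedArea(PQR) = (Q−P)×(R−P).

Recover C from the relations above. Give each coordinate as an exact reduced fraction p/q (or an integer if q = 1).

1. C_x = -18  [CD · BA = -524 ∩ 2·signedArea(CDA) = -73]
2. C_y = 23  [CD · BA = -524 ∩ 2·signedArea(CDA) = -73]
   → C = (-18, 23)

C = (-18, 23)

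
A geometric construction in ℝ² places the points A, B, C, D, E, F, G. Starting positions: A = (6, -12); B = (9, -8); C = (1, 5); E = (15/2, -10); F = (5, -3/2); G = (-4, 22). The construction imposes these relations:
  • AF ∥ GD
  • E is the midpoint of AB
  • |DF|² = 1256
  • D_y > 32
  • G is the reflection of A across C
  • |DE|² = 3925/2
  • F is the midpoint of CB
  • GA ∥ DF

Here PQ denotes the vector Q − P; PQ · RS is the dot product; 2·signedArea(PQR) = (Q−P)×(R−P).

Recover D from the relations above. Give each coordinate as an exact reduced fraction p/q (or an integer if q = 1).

D = (-5, 65/2)

1. D_x = -5  [GA ∥ DF ∩ AF ∥ GD]
2. D_y = 65/2  [GA ∥ DF ∩ AF ∥ GD]
   → D = (-5, 65/2)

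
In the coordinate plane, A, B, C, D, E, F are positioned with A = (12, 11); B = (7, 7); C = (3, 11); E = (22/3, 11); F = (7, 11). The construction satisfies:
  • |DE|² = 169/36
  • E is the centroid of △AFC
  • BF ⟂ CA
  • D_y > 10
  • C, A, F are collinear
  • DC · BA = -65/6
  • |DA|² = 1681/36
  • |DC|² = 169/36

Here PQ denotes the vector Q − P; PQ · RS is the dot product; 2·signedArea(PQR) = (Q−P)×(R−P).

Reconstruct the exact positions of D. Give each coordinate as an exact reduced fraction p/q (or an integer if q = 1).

D = (31/6, 11)

1. D_x = 31/6  [line -5·x + -4·y + 419/6 = 0 ∩ |DA|² = 1681/36]
2. D_y = 11  [line -5·x + -4·y + 419/6 = 0 ∩ |DA|² = 1681/36]
   → D = (31/6, 11)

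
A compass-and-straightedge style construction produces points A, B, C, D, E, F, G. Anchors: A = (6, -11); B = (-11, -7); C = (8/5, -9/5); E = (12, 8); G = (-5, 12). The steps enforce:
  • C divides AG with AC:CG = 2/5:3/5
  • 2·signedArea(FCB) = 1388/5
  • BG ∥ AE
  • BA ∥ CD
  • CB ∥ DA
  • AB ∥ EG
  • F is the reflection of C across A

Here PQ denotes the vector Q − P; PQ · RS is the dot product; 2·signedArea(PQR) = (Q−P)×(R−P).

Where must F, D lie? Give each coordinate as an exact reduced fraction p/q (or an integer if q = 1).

1. F_x = 52/5  [F is the reflection of C across A]
2. F_y = -101/5  [F is the reflection of C across A]
   → F = (52/5, -101/5)
3. D_x = 93/5  [CB ∥ DA ∩ BA ∥ CD]
4. D_y = -29/5  [CB ∥ DA ∩ BA ∥ CD]
   → D = (93/5, -29/5)

D = (93/5, -29/5)
F = (52/5, -101/5)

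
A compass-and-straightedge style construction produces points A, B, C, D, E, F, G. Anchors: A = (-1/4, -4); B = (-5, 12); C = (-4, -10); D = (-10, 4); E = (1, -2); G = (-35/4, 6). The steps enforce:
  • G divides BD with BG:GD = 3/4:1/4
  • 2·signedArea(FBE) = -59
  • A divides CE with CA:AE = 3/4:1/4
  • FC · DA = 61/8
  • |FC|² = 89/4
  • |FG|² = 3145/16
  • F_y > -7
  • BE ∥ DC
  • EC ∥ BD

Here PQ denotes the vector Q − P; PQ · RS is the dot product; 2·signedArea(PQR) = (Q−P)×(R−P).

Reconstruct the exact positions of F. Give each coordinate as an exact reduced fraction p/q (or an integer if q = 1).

F = (-3/2, -6)

1. F_x = -3/2  [2·signedArea(FBE) = -59 ∩ FC · DA = 61/8]
2. F_y = -6  [2·signedArea(FBE) = -59 ∩ FC · DA = 61/8]
   → F = (-3/2, -6)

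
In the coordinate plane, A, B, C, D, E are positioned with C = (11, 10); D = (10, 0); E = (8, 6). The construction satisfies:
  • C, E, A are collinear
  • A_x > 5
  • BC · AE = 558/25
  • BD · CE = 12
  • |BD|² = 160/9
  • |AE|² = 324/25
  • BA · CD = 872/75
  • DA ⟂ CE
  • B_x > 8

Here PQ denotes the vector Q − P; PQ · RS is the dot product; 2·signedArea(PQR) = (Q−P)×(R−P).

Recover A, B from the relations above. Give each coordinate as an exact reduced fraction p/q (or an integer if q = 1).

A = (146/25, 78/25)
B = (26/3, 4)

1. A_x = 146/25  [C, E, A are collinear ∩ DA ⟂ CE]
2. A_y = 78/25  [C, E, A are collinear ∩ DA ⟂ CE]
   → A = (146/25, 78/25)
3. B_x = 26/3  [BD · CE = 12 ∩ BA · CD = 872/75]
4. B_y = 4  [BD · CE = 12 ∩ BA · CD = 872/75]
   → B = (26/3, 4)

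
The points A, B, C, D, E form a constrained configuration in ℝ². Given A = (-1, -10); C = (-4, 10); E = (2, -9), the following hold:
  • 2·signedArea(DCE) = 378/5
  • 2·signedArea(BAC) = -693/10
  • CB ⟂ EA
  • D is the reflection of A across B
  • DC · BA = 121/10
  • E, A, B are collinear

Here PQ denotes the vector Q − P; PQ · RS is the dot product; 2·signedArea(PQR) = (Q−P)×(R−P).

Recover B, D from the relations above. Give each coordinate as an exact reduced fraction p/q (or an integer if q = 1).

B = (23/10, -89/10)
D = (28/5, -39/5)

1. B_x = 23/10  [E, A, B are collinear ∩ CB ⟂ EA]
2. B_y = -89/10  [E, A, B are collinear ∩ CB ⟂ EA]
   → B = (23/10, -89/10)
3. D_x = 28/5  [D is the reflection of A across B]
4. D_y = -39/5  [D is the reflection of A across B]
   → D = (28/5, -39/5)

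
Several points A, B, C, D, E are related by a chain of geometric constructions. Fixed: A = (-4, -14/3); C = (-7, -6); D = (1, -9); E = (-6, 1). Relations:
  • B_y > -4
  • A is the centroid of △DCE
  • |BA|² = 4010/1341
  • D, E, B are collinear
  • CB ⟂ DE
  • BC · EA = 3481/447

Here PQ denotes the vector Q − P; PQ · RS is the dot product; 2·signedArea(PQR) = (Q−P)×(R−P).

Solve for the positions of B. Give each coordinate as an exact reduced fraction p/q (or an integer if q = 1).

B = (-453/149, -481/149)

1. B_x = -453/149  [D, E, B are collinear ∩ CB ⟂ DE]
2. B_y = -481/149  [D, E, B are collinear ∩ CB ⟂ DE]
   → B = (-453/149, -481/149)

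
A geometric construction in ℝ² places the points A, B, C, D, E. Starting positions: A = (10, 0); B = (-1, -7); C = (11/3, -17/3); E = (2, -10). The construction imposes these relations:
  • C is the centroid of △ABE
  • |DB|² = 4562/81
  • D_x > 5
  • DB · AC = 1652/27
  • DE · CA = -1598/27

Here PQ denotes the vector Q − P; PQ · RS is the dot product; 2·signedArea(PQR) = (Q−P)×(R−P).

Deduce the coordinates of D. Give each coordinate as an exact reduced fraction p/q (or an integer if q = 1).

1. D_x = 52/9  [line 19/3·x + 17/3·y + -410/27 = 0 ∩ |DB|² = 4562/81]
2. D_y = -34/9  [line 19/3·x + 17/3·y + -410/27 = 0 ∩ |DB|² = 4562/81]
   → D = (52/9, -34/9)

D = (52/9, -34/9)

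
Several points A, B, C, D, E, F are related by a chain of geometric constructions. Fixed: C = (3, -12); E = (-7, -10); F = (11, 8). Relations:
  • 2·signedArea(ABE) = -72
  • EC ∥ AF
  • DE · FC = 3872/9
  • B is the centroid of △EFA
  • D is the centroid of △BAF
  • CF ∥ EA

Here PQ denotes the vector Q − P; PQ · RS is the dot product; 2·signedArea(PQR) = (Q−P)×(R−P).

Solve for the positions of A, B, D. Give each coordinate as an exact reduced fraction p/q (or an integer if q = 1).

1. A_x = 1  [EC ∥ AF ∩ CF ∥ EA]
2. A_y = 10  [EC ∥ AF ∩ CF ∥ EA]
   → A = (1, 10)
3. B_x = 5/3  [B is the centroid of △EFA]
4. B_y = 8/3  [B is the centroid of △EFA]
   → B = (5/3, 8/3)
5. D_x = 41/9  [D is the centroid of △BAF]
6. D_y = 62/9  [D is the centroid of △BAF]
   → D = (41/9, 62/9)

A = (1, 10)
B = (5/3, 8/3)
D = (41/9, 62/9)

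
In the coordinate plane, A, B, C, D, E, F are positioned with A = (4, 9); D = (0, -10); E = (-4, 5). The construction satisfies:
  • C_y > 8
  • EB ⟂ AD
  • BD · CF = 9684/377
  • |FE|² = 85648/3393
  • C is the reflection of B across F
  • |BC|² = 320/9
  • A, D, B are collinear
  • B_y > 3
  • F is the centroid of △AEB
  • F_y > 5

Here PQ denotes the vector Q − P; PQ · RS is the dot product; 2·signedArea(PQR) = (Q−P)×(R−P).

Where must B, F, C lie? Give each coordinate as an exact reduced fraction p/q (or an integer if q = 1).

B = (1076/377, 1341/377)
C = (-1076/1131, 9215/1131)
F = (1076/1131, 6619/1131)

1. B_x = 1076/377  [A, D, B are collinear ∩ EB ⟂ AD]
2. B_y = 1341/377  [A, D, B are collinear ∩ EB ⟂ AD]
   → B = (1076/377, 1341/377)
3. F_x = 1076/1131  [F is the centroid of △AEB]
4. F_y = 6619/1131  [F is the centroid of △AEB]
   → F = (1076/1131, 6619/1131)
5. C_x = -1076/1131  [C is the reflection of B across F]
6. C_y = 9215/1131  [C is the reflection of B across F]
   → C = (-1076/1131, 9215/1131)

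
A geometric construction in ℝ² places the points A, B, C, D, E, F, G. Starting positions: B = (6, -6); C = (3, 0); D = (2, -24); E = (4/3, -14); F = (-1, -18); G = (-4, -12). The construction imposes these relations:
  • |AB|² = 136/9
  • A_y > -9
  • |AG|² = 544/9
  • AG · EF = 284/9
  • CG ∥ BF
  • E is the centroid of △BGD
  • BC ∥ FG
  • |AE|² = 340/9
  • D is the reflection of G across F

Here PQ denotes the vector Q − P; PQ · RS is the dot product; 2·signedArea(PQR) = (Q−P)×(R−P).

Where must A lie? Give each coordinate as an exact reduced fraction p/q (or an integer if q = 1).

1. A_x = 8/3  [line 7/3·x + 4·y + 232/9 = 0 ∩ |AE|² = 340/9]
2. A_y = -8  [line 7/3·x + 4·y + 232/9 = 0 ∩ |AE|² = 340/9]
   → A = (8/3, -8)

A = (8/3, -8)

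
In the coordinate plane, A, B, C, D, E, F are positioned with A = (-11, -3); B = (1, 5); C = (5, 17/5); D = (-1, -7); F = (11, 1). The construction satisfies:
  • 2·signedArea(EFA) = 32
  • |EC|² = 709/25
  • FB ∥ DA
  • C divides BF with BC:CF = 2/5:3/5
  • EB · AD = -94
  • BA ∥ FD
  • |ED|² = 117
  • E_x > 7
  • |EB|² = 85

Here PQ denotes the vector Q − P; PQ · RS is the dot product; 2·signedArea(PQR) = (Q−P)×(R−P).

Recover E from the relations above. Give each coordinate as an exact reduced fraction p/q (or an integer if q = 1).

E = (8, -1)

1. E_x = 8  [2·signedArea(EFA) = 32 ∩ EB · AD = -94]
2. E_y = -1  [2·signedArea(EFA) = 32 ∩ EB · AD = -94]
   → E = (8, -1)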